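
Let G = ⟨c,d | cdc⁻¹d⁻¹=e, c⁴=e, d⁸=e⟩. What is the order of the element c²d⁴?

Compute successive powers until reaching e:
  (c²d⁴)¹ = c²d⁴, (c²d⁴)² = e.
The smallest positive k with (c²d⁴)ᵏ = e is 2.

Answer: 2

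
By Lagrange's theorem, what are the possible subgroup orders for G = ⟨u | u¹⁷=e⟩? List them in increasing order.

|G| = 17 = 17. By Lagrange's theorem the order of any subgroup divides 17; the divisors of 17 are 1, 17.

Answer: 1, 17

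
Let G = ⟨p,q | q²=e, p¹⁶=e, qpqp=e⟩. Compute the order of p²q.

Compute successive powers until reaching e:
  (p²q)¹ = p²q, (p²q)² = e.
The smallest positive k with (p²q)ᵏ = e is 2.

Answer: 2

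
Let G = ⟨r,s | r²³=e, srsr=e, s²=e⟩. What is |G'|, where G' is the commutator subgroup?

G' = [G, G] is generated by all commutators. The generator-pair commutators are: [r, s] = r².
The subgroup they normally generate is {e, r, r², r³, r⁴, r⁵, r⁶, r⁷, r⁸, r⁹, r¹⁰, r¹¹, r¹², r¹³, r¹⁴, r¹⁵, r¹⁶, r¹⁷, r¹⁸, r¹⁹, r²⁰, r²¹, r²²}, of order 23.
Check: |G/G'| = 46/23 = 2 is the order of the abelianisation.

Answer: 23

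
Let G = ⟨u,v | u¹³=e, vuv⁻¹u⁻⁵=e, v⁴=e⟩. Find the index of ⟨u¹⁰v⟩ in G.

First find ord(u¹⁰v) by computing successive powers:
  (u¹⁰v)¹ = u¹⁰v, (u¹⁰v)² = u⁸v², (u¹⁰v)³ = u¹¹v³, (u¹⁰v)⁴ = e.
So |⟨u¹⁰v⟩| = ord(u¹⁰v) = 4. With |G| = 52, by Lagrange [G : ⟨u¹⁰v⟩] = 52/4 = 13.

Answer: 13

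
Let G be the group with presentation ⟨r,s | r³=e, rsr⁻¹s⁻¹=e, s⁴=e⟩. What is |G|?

Enumerate words in the generators, reducing via the relations: the distinct elements are
  {e, r, s, rs, r², s², s³, rs², rs³, r²s, r²s², r²s³}.
No further products give new elements, so |G| = 12.

Answer: 12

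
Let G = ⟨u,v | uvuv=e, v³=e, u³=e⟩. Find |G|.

Enumerate words in the generators, reducing via the relations: the distinct elements are
  {e, u, v, uv, u², v², uv², u²v, vu², v²u, uv²u, u²v²}.
No further products give new elements, so |G| = 12.

Answer: 12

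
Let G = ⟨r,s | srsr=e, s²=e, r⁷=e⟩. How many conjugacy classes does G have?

The conjugacy classes (representative and size) are:
  [e] (size 1), [r⁶] (size 2), [r⁵] (size 2), [r⁴] (size 2), [rs] (size 7).
Class equation: 1 + 2 + 2 + 2 + 7 = 14 = |G|. So G has 5 conjugacy classes.

Answer: 5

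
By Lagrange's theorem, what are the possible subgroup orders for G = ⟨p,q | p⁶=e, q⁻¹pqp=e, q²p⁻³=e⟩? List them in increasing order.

|G| = 12 = 2² · 3. By Lagrange's theorem the order of any subgroup divides 12; the divisors of 12 are 1, 2, 3, 4, 6, 12.

Answer: 1, 2, 3, 4, 6, 12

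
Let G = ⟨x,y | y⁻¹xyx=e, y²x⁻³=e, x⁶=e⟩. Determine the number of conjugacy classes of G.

The conjugacy classes (representative and size) are:
  [e] (size 1), [x] (size 2), [x²] (size 2), [x³] (size 1), [xy⁻¹] (size 3), [x²y⁻¹] (size 3).
Class equation: 1 + 2 + 2 + 1 + 3 + 3 = 12 = |G|. So G has 6 conjugacy classes.

Answer: 6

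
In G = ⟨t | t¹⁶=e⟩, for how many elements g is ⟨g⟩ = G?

G is cyclic of order 16. An element generates G iff its order is 16, and a cyclic group of order 16 has exactly φ(16) = 8 such elements.

Answer: 8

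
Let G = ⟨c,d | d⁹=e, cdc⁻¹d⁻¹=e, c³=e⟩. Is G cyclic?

|G| = 27, but the maximum element order in G is 9 < 27. No single element generates all of G, so G is not cyclic.

Answer: No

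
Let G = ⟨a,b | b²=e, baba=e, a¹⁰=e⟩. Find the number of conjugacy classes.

The conjugacy classes (representative and size) are:
  [e] (size 1), [a] (size 2), [a²] (size 2), [a³] (size 2), [a⁴] (size 2), [a⁵] (size 1), [a²b] (size 5), [a³b] (size 5).
Class equation: 1 + 2 + 2 + 2 + 2 + 1 + 5 + 5 = 20 = |G|. So G has 8 conjugacy classes.

Answer: 8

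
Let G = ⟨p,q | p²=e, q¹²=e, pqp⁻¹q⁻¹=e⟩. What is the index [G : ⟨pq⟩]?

First find ord(pq) by computing successive powers:
  (pq)¹ = pq, (pq)² = q², (pq)³ = pq³, (pq)⁴ = q⁴, (pq)⁵ = pq⁵, (pq)⁶ = q⁶, (pq)⁷ = pq⁷, (pq)⁸ = q⁸, (pq)⁹ = pq⁹, (pq)¹⁰ = q¹⁰, (pq)¹¹ = pq¹¹, (pq)¹² = e.
So |⟨pq⟩| = ord(pq) = 12. With |G| = 24, by Lagrange [G : ⟨pq⟩] = 24/12 = 2.

Answer: 2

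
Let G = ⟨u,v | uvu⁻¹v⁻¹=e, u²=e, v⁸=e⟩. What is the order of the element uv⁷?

Compute successive powers until reaching e:
  (uv⁷)¹ = uv⁷, (uv⁷)² = v⁶, (uv⁷)³ = uv⁵, (uv⁷)⁴ = v⁴, (uv⁷)⁵ = uv³, (uv⁷)⁶ = v², (uv⁷)⁷ = uv, (uv⁷)⁸ = e.
The smallest positive k with (uv⁷)ᵏ = e is 8.

Answer: 8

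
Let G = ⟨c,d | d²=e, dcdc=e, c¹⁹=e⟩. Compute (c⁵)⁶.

Compute successive powers of (c⁵), reducing at each step:
  (c⁵)²: (c⁵) · c⁵ = c¹⁰
  (c⁵)³: (c¹⁰) · c⁵ = c¹⁵
  (c⁵)⁴: (c¹⁵) · c⁵ = c
  (c⁵)⁵: c · c⁵ = c⁶
  (c⁵)⁶: (c⁶) · c⁵ = c¹¹

Answer: c¹¹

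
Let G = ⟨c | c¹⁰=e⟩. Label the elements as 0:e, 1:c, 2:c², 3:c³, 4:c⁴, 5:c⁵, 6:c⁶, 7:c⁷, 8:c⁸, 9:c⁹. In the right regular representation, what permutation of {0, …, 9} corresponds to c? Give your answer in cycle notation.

(0 1 2 3 4 5 6 7 8 9)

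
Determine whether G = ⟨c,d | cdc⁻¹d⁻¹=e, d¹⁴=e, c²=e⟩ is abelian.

Each pair of generators commutes: c·d = cd = d·c. Since the generators pairwise commute, every element of G commutes with every other, so G is abelian.

Answer: Yes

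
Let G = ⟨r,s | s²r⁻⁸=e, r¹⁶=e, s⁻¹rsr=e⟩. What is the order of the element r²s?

Compute successive powers until reaching e:
  (r²s)¹ = r²s, (r²s)² = r⁸, (r²s)³ = r²s⁻¹, (r²s)⁴ = e.
The smallest positive k with (r²s)ᵏ = e is 4.

Answer: 4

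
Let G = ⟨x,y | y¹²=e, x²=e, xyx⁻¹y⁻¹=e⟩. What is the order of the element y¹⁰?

Compute successive powers until reaching e:
  (y¹⁰)¹ = y¹⁰, (y¹⁰)² = y⁸, (y¹⁰)³ = y⁶, (y¹⁰)⁴ = y⁴, (y¹⁰)⁵ = y², (y¹⁰)⁶ = e.
The smallest positive k with (y¹⁰)ᵏ = e is 6.

Answer: 6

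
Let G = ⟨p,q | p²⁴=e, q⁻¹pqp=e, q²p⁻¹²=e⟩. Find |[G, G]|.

G' = [G, G] is generated by all commutators. The generator-pair commutators are: [p, q] = p².
The subgroup they normally generate is {e, p², p⁴, p⁶, p⁸, p¹⁰, p¹², p¹⁴, p¹⁶, p¹⁸, p²⁰, p²²}, of order 12.
Check: |G/G'| = 48/12 = 4 is the order of the abelianisation.

Answer: 12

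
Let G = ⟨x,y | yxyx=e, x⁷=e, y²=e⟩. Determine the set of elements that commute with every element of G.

An element z ∈ Z(G) iff z commutes with every generator.
For example e is central: e·x = x = x·e; e·y = y = y·e.
Whereas x ∉ Z(G) since x·y = xy ≠ x⁶y = y·x.
Checking each of the 14 elements this way gives Z(G) = {e}, of order 1.

Answer: {e}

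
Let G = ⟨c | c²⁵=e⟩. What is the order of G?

G is generated by a single element, so G is cyclic. The relator gives c²⁵ = e and no smaller power is forced to be e, so the 25 powers {c, e, c², c³, c⁴, c⁵, c⁶, c⁷, c⁸, c⁹, c²², c²³, c²¹, c²⁰, c²⁴, c¹², c¹³, c¹¹, c¹⁰, c¹⁴, c¹⁵, c¹⁶, c¹⁷, c¹⁸, c¹⁹} are distinct. Hence |G| = 25.

Answer: 25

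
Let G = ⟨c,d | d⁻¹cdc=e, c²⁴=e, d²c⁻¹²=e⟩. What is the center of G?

An element z ∈ Z(G) iff z commutes with every generator.
For example c¹² is central: (c¹²)·c = c¹³ = c·(c¹²); (c¹²)·d = d⁻¹ = d·(c¹²).
Whereas c ∉ Z(G) since c·d = cd ≠ c¹¹d⁻¹ = d·c.
Checking each of the 48 elements this way gives Z(G) = {e, c¹²}, of order 2.

Answer: {e, c¹²}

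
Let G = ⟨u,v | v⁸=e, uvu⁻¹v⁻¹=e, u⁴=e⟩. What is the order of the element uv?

Compute successive powers until reaching e:
  (uv)¹ = uv, (uv)² = u²v², (uv)³ = u³v³, (uv)⁴ = v⁴, (uv)⁵ = uv⁵, (uv)⁶ = u²v⁶, (uv)⁷ = u³v⁷, (uv)⁸ = e.
The smallest positive k with (uv)ᵏ = e is 8.

Answer: 8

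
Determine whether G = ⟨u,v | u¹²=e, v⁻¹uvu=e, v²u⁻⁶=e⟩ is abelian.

u·v = uv but v·u = u⁵v⁻¹, so u·v ≠ v·u and G is not abelian.

Answer: No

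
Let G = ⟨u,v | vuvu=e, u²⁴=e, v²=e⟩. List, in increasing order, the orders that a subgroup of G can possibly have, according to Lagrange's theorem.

|G| = 48 = 2⁴ · 3. By Lagrange's theorem the order of any subgroup divides 48; the divisors of 48 are 1, 2, 3, 4, 6, 8, 12, 16, 24, 48.

Answer: 1, 2, 3, 4, 6, 8, 12, 16, 24, 48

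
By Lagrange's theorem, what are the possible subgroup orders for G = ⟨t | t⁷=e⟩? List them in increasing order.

|G| = 7 = 7. By Lagrange's theorem the order of any subgroup divides 7; the divisors of 7 are 1, 7.

Answer: 1, 7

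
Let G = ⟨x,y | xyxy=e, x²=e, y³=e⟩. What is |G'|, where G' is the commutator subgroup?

G' = [G, G] is generated by all commutators. The generator-pair commutators are: [x, y] = y.
The subgroup they normally generate is {e, y, y²}, of order 3.
Check: |G/G'| = 6/3 = 2 is the order of the abelianisation.

Answer: 3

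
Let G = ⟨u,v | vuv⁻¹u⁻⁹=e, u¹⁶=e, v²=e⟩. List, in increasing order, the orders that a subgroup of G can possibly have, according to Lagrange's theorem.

|G| = 32 = 2⁵. By Lagrange's theorem the order of any subgroup divides 32; the divisors of 32 are 1, 2, 4, 8, 16, 32.

Answer: 1, 2, 4, 8, 16, 32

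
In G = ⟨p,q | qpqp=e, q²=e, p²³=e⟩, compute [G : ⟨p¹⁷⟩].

First find ord(p¹⁷) by computing successive powers:
  (p¹⁷)¹ = p¹⁷, (p¹⁷)² = p¹¹, (p¹⁷)³ = p⁵, (p¹⁷)⁴ = p²², (p¹⁷)⁵ = p¹⁶, (p¹⁷)⁶ = p¹⁰, (p¹⁷)⁷ = p⁴, (p¹⁷)⁸ = p²¹, (p¹⁷)⁹ = p¹⁵, (p¹⁷)¹⁰ = p⁹, (p¹⁷)¹¹ = p³, (p¹⁷)¹² = p²⁰, (p¹⁷)¹³ = p¹⁴, (p¹⁷)¹⁴ = p⁸, (p¹⁷)¹⁵ = p², (p¹⁷)¹⁶ = p¹⁹, (p¹⁷)¹⁷ = p¹³, (p¹⁷)¹⁸ = p⁷, (p¹⁷)¹⁹ = p, (p¹⁷)²⁰ = p¹⁸, (p¹⁷)²¹ = p¹², (p¹⁷)²² = p⁶, (p¹⁷)²³ = e.
So |⟨p¹⁷⟩| = ord(p¹⁷) = 23. With |G| = 46, by Lagrange [G : ⟨p¹⁷⟩] = 46/23 = 2.

Answer: 2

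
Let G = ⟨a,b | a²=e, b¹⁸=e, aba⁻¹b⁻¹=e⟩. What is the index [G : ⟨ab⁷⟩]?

First find ord(ab⁷) by computing successive powers:
  (ab⁷)¹ = ab⁷, (ab⁷)² = b¹⁴, (ab⁷)³ = ab³, (ab⁷)⁴ = b¹⁰, (ab⁷)⁵ = ab¹⁷, (ab⁷)⁶ = b⁶, (ab⁷)⁷ = ab¹³, (ab⁷)⁸ = b², (ab⁷)⁹ = ab⁹, (ab⁷)¹⁰ = b¹⁶, (ab⁷)¹¹ = ab⁵, (ab⁷)¹² = b¹², (ab⁷)¹³ = ab, (ab⁷)¹⁴ = b⁸, (ab⁷)¹⁵ = ab¹⁵, (ab⁷)¹⁶ = b⁴, (ab⁷)¹⁷ = ab¹¹, (ab⁷)¹⁸ = e.
So |⟨ab⁷⟩| = ord(ab⁷) = 18. With |G| = 36, by Lagrange [G : ⟨ab⁷⟩] = 36/18 = 2.

Answer: 2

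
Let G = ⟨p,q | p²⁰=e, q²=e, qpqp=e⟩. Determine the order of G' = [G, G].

G' = [G, G] is generated by all commutators. The generator-pair commutators are: [p, q] = p².
The subgroup they normally generate is {e, p², p⁴, p⁶, p⁸, p¹⁰, p¹², p¹⁴, p¹⁶, p¹⁸}, of order 10.
Check: |G/G'| = 40/10 = 4 is the order of the abelianisation.

Answer: 10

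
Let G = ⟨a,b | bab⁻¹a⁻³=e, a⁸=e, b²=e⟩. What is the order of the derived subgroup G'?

G' = [G, G] is generated by all commutators. The generator-pair commutators are: [a, b] = a⁶.
The subgroup they normally generate is {e, a², a⁴, a⁶}, of order 4.
Check: |G/G'| = 16/4 = 4 is the order of the abelianisation.

Answer: 4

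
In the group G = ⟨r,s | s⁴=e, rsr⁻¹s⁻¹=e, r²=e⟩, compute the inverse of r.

The order of r is 2 (smallest k with rᵏ = e), so r⁻¹ = r¹ = r.
Check: r · r → r · r = e, giving e as required.

Answer: r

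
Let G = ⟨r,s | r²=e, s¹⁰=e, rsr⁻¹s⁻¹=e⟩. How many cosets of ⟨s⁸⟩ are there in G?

First find ord(s⁸) by computing successive powers:
  (s⁸)¹ = s⁸, (s⁸)² = s⁶, (s⁸)³ = s⁴, (s⁸)⁴ = s², (s⁸)⁵ = e.
So |⟨s⁸⟩| = ord(s⁸) = 5. With |G| = 20, by Lagrange [G : ⟨s⁸⟩] = 20/5 = 4.

Answer: 4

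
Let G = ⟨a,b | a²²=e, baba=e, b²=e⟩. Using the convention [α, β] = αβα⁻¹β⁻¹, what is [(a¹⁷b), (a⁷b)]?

[(a¹⁷b), (a⁷b)] = (a¹⁷b)·(a⁷b)·(a¹⁷b)⁻¹·(a⁷b)⁻¹.
  (a¹⁷b) · (a⁷b) = a¹⁰
  (a¹⁰) · (a¹⁷b) = a⁵b
  (a⁵b) · (a⁷b) = a²⁰

Answer: a²⁰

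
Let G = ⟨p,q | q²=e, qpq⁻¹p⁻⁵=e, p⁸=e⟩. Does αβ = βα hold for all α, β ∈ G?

p·q = pq but q·p = p⁵q, so p·q ≠ q·p and G is not abelian.

Answer: No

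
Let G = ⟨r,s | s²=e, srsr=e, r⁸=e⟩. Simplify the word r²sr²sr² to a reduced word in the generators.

Multiply left to right, reducing at each step:
  (r²) · s = r²s
  (r²s) · r² = s
  s · s = e
  e · r² = r²

Answer: r²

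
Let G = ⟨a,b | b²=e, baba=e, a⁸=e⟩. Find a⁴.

Compute successive powers of a, reducing at each step:
  a²: a · a = a²
  a³: (a²) · a = a³
  a⁴: (a³) · a = a⁴

Answer: a⁴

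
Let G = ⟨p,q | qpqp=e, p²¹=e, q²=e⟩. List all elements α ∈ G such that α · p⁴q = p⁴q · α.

⟨p⁴q⟩ ⊆ C_G(p⁴q) since powers of p⁴q commute with p⁴q; so |C_G(p⁴q)| ≥ |⟨p⁴q⟩| = 2.
By orbit–stabilizer, |C_G(p⁴q)| = |G| / |conj. class of p⁴q| = 42 / 21 = 2.
The 2 elements commuting with p⁴q are {e, p⁴q}.

Answer: {e, p⁴q}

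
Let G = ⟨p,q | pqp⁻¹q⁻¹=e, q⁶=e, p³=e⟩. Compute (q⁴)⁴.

Compute successive powers of (q⁴), reducing at each step:
  (q⁴)²: (q⁴) · q⁴ = q²
  (q⁴)³: (q²) · q⁴ = e
  (q⁴)⁴: e · q⁴ = q⁴

Answer: q⁴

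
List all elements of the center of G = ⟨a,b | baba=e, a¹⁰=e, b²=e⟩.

An element z ∈ Z(G) iff z commutes with every generator.
For example a⁵ is central: (a⁵)·a = a⁶ = a·(a⁵); (a⁵)·b = a⁵b = b·(a⁵).
Whereas a ∉ Z(G) since a·b = ab ≠ a⁹b = b·a.
Checking each of the 20 elements this way gives Z(G) = {e, a⁵}, of order 2.

Answer: {e, a⁵}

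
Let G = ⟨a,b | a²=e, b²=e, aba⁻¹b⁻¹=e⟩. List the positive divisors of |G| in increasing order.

|G| = 4 = 2². By Lagrange's theorem the order of any subgroup divides 4; the divisors of 4 are 1, 2, 4.

Answer: 1, 2, 4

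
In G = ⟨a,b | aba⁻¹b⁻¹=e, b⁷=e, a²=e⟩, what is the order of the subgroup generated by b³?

|⟨b³⟩| equals the order of b³. Compute successive powers until reaching e:
  (b³)¹ = b³, (b³)² = b⁶, (b³)³ = b², (b³)⁴ = b⁵, (b³)⁵ = b, (b³)⁶ = b⁴, (b³)⁷ = e.
The smallest positive k with (b³)ᵏ = e is 7, so |⟨b³⟩| = 7.

Answer: 7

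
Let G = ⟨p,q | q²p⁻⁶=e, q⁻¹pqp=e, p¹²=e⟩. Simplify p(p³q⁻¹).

Compute p · (p³q⁻¹) by multiplying left to right and reducing via the relations at each step:
  p · p³ = p⁴
  (p⁴) · q⁻¹ = p⁴q⁻¹

Answer: p⁴q⁻¹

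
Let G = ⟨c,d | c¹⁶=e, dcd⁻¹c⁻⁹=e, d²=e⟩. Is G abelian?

c·d = cd but d·c = c⁹d, so c·d ≠ d·c and G is not abelian.

Answer: No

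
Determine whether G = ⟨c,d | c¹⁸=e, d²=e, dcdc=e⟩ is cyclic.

Every cyclic group is abelian. But c·d = cd while d·c = c¹⁷d, so c·d ≠ d·c and G is not abelian. Hence G is not cyclic.

Answer: No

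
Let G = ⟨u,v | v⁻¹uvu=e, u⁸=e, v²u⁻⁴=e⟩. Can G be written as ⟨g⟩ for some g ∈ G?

Every cyclic group is abelian. But u·v = uv while v·u = u³v⁻¹, so u·v ≠ v·u and G is not abelian. Hence G is not cyclic.

Answer: No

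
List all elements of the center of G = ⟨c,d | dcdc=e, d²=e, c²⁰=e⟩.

An element z ∈ Z(G) iff z commutes with every generator.
For example c¹⁰ is central: (c¹⁰)·c = c¹¹ = c·(c¹⁰); (c¹⁰)·d = c¹⁰d = d·(c¹⁰).
Whereas c ∉ Z(G) since c·d = cd ≠ c¹⁹d = d·c.
Checking each of the 40 elements this way gives Z(G) = {e, c¹⁰}, of order 2.

Answer: {e, c¹⁰}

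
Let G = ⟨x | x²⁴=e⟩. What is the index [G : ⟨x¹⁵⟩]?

First find ord(x¹⁵) by computing successive powers:
  (x¹⁵)¹ = x¹⁵, (x¹⁵)² = x⁶, (x¹⁵)³ = x²¹, (x¹⁵)⁴ = x¹², (x¹⁵)⁵ = x³, (x¹⁵)⁶ = x¹⁸, (x¹⁵)⁷ = x⁹, (x¹⁵)⁸ = e.
So |⟨x¹⁵⟩| = ord(x¹⁵) = 8. With |G| = 24, by Lagrange [G : ⟨x¹⁵⟩] = 24/8 = 3.

Answer: 3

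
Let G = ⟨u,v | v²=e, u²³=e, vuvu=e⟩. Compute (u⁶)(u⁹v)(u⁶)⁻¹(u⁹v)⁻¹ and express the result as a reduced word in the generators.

[(u⁶), (u⁹v)] = (u⁶)·(u⁹v)·(u⁶)⁻¹·(u⁹v)⁻¹.
  (u⁶) · (u⁹v) = u¹⁵v
  (u¹⁵v) · (u¹⁷) = u²¹v
  (u²¹v) · (u⁹v) = u¹²

Answer: u¹²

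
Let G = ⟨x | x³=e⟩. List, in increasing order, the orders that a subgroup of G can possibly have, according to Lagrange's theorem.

|G| = 3 = 3. By Lagrange's theorem the order of any subgroup divides 3; the divisors of 3 are 1, 3.

Answer: 1, 3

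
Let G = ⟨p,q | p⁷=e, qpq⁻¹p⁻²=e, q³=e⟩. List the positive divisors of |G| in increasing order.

|G| = 21 = 3 · 7. By Lagrange's theorem the order of any subgroup divides 21; the divisors of 21 are 1, 3, 7, 21.

Answer: 1, 3, 7, 21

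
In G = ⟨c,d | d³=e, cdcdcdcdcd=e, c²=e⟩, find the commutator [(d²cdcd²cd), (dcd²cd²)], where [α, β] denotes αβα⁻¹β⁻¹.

[(d²cdcd²cd), (dcd²cd²)] = (d²cdcd²cd)·(dcd²cd²)·(d²cdcd²cd)⁻¹·(dcd²cd²)⁻¹.
  (d²cdcd²cd) · (dcd²cd²) = d²cd²c
  (d²cd²c) · (d²cdcd²cd) = cd²cdcd²
  (cd²cdcd²) · (dcdcd²) = dcdc

Answer: dcdc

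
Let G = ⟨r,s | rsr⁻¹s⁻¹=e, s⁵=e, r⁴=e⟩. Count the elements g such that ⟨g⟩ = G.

G is cyclic of order 20. An element generates G iff its order is 20, and a cyclic group of order 20 has exactly φ(20) = 8 such elements.

Answer: 8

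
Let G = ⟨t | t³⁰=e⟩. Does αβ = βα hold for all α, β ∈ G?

G has a single generator, so G is cyclic and hence abelian.

Answer: Yes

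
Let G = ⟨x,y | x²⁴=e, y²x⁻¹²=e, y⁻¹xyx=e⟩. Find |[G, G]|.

G' = [G, G] is generated by all commutators. The generator-pair commutators are: [x, y] = x².
The subgroup they normally generate is {e, x², x⁴, x⁶, x⁸, x¹⁰, x¹², x¹⁴, x¹⁶, x¹⁸, x²⁰, x²²}, of order 12.
Check: |G/G'| = 48/12 = 4 is the order of the abelianisation.

Answer: 12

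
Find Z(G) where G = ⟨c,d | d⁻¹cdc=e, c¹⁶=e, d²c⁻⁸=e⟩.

An element z ∈ Z(G) iff z commutes with every generator.
For example c⁸ is central: (c⁸)·c = c⁹ = c·(c⁸); (c⁸)·d = d⁻¹ = d·(c⁸).
Whereas c ∉ Z(G) since c·d = cd ≠ c⁷d⁻¹ = d·c.
Checking each of the 32 elements this way gives Z(G) = {e, c⁸}, of order 2.

Answer: {e, c⁸}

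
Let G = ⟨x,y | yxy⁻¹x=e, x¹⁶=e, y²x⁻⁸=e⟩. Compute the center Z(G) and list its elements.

An element z ∈ Z(G) iff z commutes with every generator.
For example x⁸ is central: (x⁸)·x = x⁹ = x·(x⁸); (x⁸)·y = y⁻¹ = y·(x⁸).
Whereas x ∉ Z(G) since x·y = xy ≠ x⁷y⁻¹ = y·x.
Checking each of the 32 elements this way gives Z(G) = {e, x⁸}, of order 2.

Answer: {e, x⁸}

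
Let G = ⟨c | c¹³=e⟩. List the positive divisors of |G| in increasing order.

|G| = 13 = 13. By Lagrange's theorem the order of any subgroup divides 13; the divisors of 13 are 1, 13.

Answer: 1, 13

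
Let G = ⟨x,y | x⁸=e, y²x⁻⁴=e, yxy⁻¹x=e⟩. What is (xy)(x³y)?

Compute (xy) · (x³y) by multiplying left to right and reducing via the relations at each step:
  (xy) · x³ = x²y⁻¹
  (x²y⁻¹) · y = x²

Answer: x²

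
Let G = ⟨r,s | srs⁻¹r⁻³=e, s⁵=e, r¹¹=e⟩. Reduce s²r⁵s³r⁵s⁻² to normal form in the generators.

Multiply left to right, reducing at each step:
  (s²) · r⁵ = rs²
  (rs²) · s³ = r
  r · r⁵ = r⁶
  (r⁶) · s⁻² = r⁶s³

Answer: r⁶s³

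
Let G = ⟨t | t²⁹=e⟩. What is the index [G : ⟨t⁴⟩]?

First find ord(t⁴) by computing successive powers:
  (t⁴)¹ = t⁴, (t⁴)² = t⁸, (t⁴)³ = t¹², (t⁴)⁴ = t¹⁶, (t⁴)⁵ = t²⁰, (t⁴)⁶ = t²⁴, (t⁴)⁷ = t²⁸, (t⁴)⁸ = t³, (t⁴)⁹ = t⁷, (t⁴)¹⁰ = t¹¹, (t⁴)¹¹ = t¹⁵, (t⁴)¹² = t¹⁹, (t⁴)¹³ = t²³, (t⁴)¹⁴ = t²⁷, (t⁴)¹⁵ = t², (t⁴)¹⁶ = t⁶, (t⁴)¹⁷ = t¹⁰, (t⁴)¹⁸ = t¹⁴, (t⁴)¹⁹ = t¹⁸, (t⁴)²⁰ = t²², (t⁴)²¹ = t²⁶, (t⁴)²² = t, (t⁴)²³ = t⁵, (t⁴)²⁴ = t⁹, (t⁴)²⁵ = t¹³, (t⁴)²⁶ = t¹⁷, (t⁴)²⁷ = t²¹, (t⁴)²⁸ = t²⁵, (t⁴)²⁹ = e.
So |⟨t⁴⟩| = ord(t⁴) = 29. With |G| = 29, by Lagrange [G : ⟨t⁴⟩] = 29/29 = 1.

Answer: 1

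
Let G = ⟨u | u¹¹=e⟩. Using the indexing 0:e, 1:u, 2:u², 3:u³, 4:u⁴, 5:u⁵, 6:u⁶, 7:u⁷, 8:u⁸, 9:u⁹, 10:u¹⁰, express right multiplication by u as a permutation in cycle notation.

(0 1 2 3 4 5 6 7 8 9 10)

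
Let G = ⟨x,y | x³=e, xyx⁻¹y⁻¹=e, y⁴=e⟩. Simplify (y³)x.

Compute (y³) · x by multiplying left to right and reducing via the relations at each step:
  (y³) · x = xy³

Answer: xy³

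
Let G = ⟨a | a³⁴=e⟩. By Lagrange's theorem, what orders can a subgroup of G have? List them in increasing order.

|G| = 34 = 2 · 17. By Lagrange's theorem the order of any subgroup divides 34; the divisors of 34 are 1, 2, 17, 34.

Answer: 1, 2, 17, 34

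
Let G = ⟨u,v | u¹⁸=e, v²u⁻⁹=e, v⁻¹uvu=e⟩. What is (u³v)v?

Compute (u³v) · v by multiplying left to right and reducing via the relations at each step:
  (u³v) · v = u¹²

Answer: u¹²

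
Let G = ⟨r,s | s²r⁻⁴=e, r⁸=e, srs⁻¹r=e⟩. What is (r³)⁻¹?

The order of (r³) is 8 (smallest k with (r³)ᵏ = e), so (r³)⁻¹ = (r³)⁷ = r⁵.
Check: (r³) · (r⁵) → (r³) · r⁵ = e, giving e as required.

Answer: r⁵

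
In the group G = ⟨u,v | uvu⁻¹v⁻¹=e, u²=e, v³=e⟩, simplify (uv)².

Compute successive powers of (uv), reducing at each step:
  (uv)²: (uv) · u = v;   v · v = v²

Answer: v²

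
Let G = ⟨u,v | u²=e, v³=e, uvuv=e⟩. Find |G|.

Enumerate words in the generators, reducing via the relations: the distinct elements are
  {e, u, v, uv, v², uv²}.
No further products give new elements, so |G| = 6.

Answer: 6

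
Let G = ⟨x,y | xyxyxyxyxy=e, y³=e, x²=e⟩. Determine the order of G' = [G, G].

G' = [G, G] is generated by all commutators. The generator-pair commutators are: [x, y] = xyxy².
The subgroup they normally generate is {e, x, y, y², xy, xyx, xyxy, xyxyx, y²xy²x, y²xy², y²x, xy², yx, yxy, yxyx, xy²xy²x, xy²xy², xy²x, y²xy, y²xyx, y²xyxy, yxy²xy², yxy²x, yxy², xyxy², xy²xy, xy²xyx, xy²xyxy, xyxy²xy², xyxy²x, y²xy²xy, xyxy²xy, xyxy²xyx, xyxy²xyxy, y²xy²xyxy², y²xy²xyx, y²xy²xyxy, y²xyxy²xy², y²xyxy²x, y²xyxy², yxyxy², yxy²xy, yxy²xyx, yxy²xyxy, yxyxy²xy², yxyxy²x, yxyxy²xy, xy²xyxy²xy², xy²xyxy²x, xy²xyxy², y²xyxy²xy, y²xyxy²xyx, yxy²xyxy²x, yxy²xyxy², xy²xyxy²xy, xy²xyxy²xyx, xyxy²xyxy²x, xyxy²xyxy², xyxy²xyxy²xy, yxy²xyxy²xy}, of order 60.
Check: |G/G'| = 60/60 = 1 is the order of the abelianisation.

Answer: 60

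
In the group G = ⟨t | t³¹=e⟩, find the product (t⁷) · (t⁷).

Compute (t⁷) · (t⁷) by multiplying left to right and reducing via the relations at each step:
  (t⁷) · t⁷ = t¹⁴

Answer: t¹⁴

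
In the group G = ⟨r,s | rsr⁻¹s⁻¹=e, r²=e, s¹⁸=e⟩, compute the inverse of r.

The order of r is 2 (smallest k with rᵏ = e), so r⁻¹ = r¹ = r.
Check: r · r → r · r = e, giving e as required.

Answer: r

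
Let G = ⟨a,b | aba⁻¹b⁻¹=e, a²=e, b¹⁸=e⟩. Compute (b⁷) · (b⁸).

Compute (b⁷) · (b⁸) by multiplying left to right and reducing via the relations at each step:
  (b⁷) · b⁸ = b¹⁵

Answer: b¹⁵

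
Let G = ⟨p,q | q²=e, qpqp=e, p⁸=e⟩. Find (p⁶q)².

Compute successive powers of (p⁶q), reducing at each step:
  (p⁶q)²: (p⁶q) · p⁶ = q;   q · q = e

Answer: e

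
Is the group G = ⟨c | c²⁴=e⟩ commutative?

G has a single generator, so G is cyclic and hence abelian.

Answer: Yes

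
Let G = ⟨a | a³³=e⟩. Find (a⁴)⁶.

Compute successive powers of (a⁴), reducing at each step:
  (a⁴)²: (a⁴) · a⁴ = a⁸
  (a⁴)³: (a⁸) · a⁴ = a¹²
  (a⁴)⁴: (a¹²) · a⁴ = a¹⁶
  (a⁴)⁵: (a¹⁶) · a⁴ = a²⁰
  (a⁴)⁶: (a²⁰) · a⁴ = a²⁴

Answer: a²⁴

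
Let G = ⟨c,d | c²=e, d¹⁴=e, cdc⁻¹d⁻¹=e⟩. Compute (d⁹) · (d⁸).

Compute (d⁹) · (d⁸) by multiplying left to right and reducing via the relations at each step:
  (d⁹) · d⁸ = d³

Answer: d³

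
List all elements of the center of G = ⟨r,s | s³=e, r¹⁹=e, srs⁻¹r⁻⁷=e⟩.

An element z ∈ Z(G) iff z commutes with every generator.
For example e is central: e·r = r = r·e; e·s = s = s·e.
Whereas r ∉ Z(G) since r·s = rs ≠ r⁷s = s·r.
Checking each of the 57 elements this way gives Z(G) = {e}, of order 1.

Answer: {e}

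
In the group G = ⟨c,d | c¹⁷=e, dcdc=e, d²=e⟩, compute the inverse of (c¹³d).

The order of (c¹³d) is 2 (smallest k with (c¹³d)ᵏ = e), so (c¹³d)⁻¹ = (c¹³d)¹ = c¹³d.
Check: (c¹³d) · (c¹³d) → (c¹³d) · c¹³ = d;   d · d = e, giving e as required.

Answer: c¹³d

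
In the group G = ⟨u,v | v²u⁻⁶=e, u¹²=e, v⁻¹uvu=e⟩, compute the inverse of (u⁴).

The order of (u⁴) is 3 (smallest k with (u⁴)ᵏ = e), so (u⁴)⁻¹ = (u⁴)² = u⁸.
Check: (u⁴) · (u⁸) → (u⁴) · u⁸ = e, giving e as required.

Answer: u⁸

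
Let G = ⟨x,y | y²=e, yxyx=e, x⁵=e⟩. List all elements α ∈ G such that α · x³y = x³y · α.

⟨x³y⟩ ⊆ C_G(x³y) since powers of x³y commute with x³y; so |C_G(x³y)| ≥ |⟨x³y⟩| = 2.
By orbit–stabilizer, |C_G(x³y)| = |G| / |conj. class of x³y| = 10 / 5 = 2.
The 2 elements commuting with x³y are {e, x³y}.

Answer: {e, x³y}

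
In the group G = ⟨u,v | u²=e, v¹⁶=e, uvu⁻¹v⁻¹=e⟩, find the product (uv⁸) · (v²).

Compute (uv⁸) · (v²) by multiplying left to right and reducing via the relations at each step:
  (uv⁸) · v² = uv¹⁰

Answer: uv¹⁰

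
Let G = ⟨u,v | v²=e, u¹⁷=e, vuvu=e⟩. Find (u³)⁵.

Compute successive powers of (u³), reducing at each step:
  (u³)²: (u³) · u³ = u⁶
  (u³)³: (u⁶) · u³ = u⁹
  (u³)⁴: (u⁹) · u³ = u¹²
  (u³)⁵: (u¹²) · u³ = u¹⁵

Answer: u¹⁵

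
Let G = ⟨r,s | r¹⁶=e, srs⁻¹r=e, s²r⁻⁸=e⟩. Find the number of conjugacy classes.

The conjugacy classes (representative and size) are:
  [e] (size 1), [r] (size 2), [r¹⁴] (size 2), [r¹³] (size 2), [r¹²] (size 2), [r⁵] (size 2), [r¹⁰] (size 2), [r⁷] (size 2), [r⁸] (size 1), [s⁻¹] (size 8), [r⁷s⁻¹] (size 8).
Class equation: 1 + 2 + 2 + 2 + 2 + 2 + 2 + 2 + 1 + 8 + 8 = 32 = |G|. So G has 11 conjugacy classes.

Answer: 11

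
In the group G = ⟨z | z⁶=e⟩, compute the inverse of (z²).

The order of (z²) is 3 (smallest k with (z²)ᵏ = e), so (z²)⁻¹ = (z²)² = z⁴.
Check: (z²) · (z⁴) → (z²) · z⁴ = e, giving e as required.

Answer: z⁴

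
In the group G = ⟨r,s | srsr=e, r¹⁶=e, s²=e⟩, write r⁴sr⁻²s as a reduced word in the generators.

Multiply left to right, reducing at each step:
  (r⁴) · s = r⁴s
  (r⁴s) · r⁻² = r⁶s
  (r⁶s) · s = r⁶

Answer: r⁶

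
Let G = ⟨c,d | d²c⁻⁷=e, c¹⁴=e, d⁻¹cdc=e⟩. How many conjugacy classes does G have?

The conjugacy classes (representative and size) are:
  [e] (size 1), [c¹³] (size 2), [c¹²] (size 2), [c¹¹] (size 2), [c⁴] (size 2), [c⁵] (size 2), [c⁸] (size 2), [c⁷] (size 1), [c⁵d⁻¹] (size 7), [c⁵d] (size 7).
Class equation: 1 + 2 + 2 + 2 + 2 + 2 + 2 + 1 + 7 + 7 = 28 = |G|. So G has 10 conjugacy classes.

Answer: 10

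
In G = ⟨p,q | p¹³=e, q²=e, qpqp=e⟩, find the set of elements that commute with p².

⟨p²⟩ ⊆ C_G(p²) since powers of p² commute with p²; so |C_G(p²)| ≥ |⟨p²⟩| = 13.
By orbit–stabilizer, |C_G(p²)| = |G| / |conj. class of p²| = 26 / 2 = 13.
The 13 elements commuting with p² are {e, p, p², p³, p⁴, p⁵, p⁶, p⁷, p⁸, p⁹, p¹⁰, p¹¹, p¹²}.

Answer: {e, p, p², p³, p⁴, p⁵, p⁶, p⁷, p⁸, p⁹, p¹⁰, p¹¹, p¹²}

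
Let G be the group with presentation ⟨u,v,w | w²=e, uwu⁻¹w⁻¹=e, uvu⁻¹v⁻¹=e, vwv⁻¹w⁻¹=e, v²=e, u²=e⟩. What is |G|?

Enumerate words in the generators, reducing via the relations: the distinct elements are
  {e, u, v, w, uv, uw, vw, uvw}.
No further products give new elements, so |G| = 8.

Answer: 8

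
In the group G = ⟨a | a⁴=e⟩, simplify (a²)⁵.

Compute successive powers of (a²), reducing at each step:
  (a²)²: (a²) · a² = e
  (a²)³: e · a² = a²
  (a²)⁴: (a²) · a² = e
  (a²)⁵: e · a² = a²

Answer: a²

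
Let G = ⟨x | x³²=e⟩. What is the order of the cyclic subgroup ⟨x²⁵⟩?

|⟨x²⁵⟩| equals the order of x²⁵. Compute successive powers until reaching e:
  (x²⁵)¹ = x²⁵, (x²⁵)² = x¹⁸, (x²⁵)³ = x¹¹, (x²⁵)⁴ = x⁴, (x²⁵)⁵ = x²⁹, (x²⁵)⁶ = x²², (x²⁵)⁷ = x¹⁵, (x²⁵)⁸ = x⁸, (x²⁵)⁹ = x, (x²⁵)¹⁰ = x²⁶, (x²⁵)¹¹ = x¹⁹, (x²⁵)¹² = x¹², (x²⁵)¹³ = x⁵, (x²⁵)¹⁴ = x³⁰, (x²⁵)¹⁵ = x²³, (x²⁵)¹⁶ = x¹⁶, (x²⁵)¹⁷ = x⁹, (x²⁵)¹⁸ = x², (x²⁵)¹⁹ = x²⁷, (x²⁵)²⁰ = x²⁰, (x²⁵)²¹ = x¹³, (x²⁵)²² = x⁶, (x²⁵)²³ = x³¹, (x²⁵)²⁴ = x²⁴, (x²⁵)²⁵ = x¹⁷, (x²⁵)²⁶ = x¹⁰, (x²⁵)²⁷ = x³, (x²⁵)²⁸ = x²⁸, (x²⁵)²⁹ = x²¹, (x²⁵)³⁰ = x¹⁴, (x²⁵)³¹ = x⁷, (x²⁵)³² = e.
The smallest positive k with (x²⁵)ᵏ = e is 32, so |⟨x²⁵⟩| = 32.

Answer: 32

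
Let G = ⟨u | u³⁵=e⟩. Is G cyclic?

|G| = 35. The element u has order 35 (its powers give 35 distinct elements), so ⟨u⟩ = G and G is cyclic.

Answer: Yes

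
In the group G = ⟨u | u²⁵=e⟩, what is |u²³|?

Compute successive powers until reaching e:
  (u²³)¹ = u²³, (u²³)² = u²¹, (u²³)³ = u¹⁹, (u²³)⁴ = u¹⁷, (u²³)⁵ = u¹⁵, (u²³)⁶ = u¹³, (u²³)⁷ = u¹¹, (u²³)⁸ = u⁹, (u²³)⁹ = u⁷, (u²³)¹⁰ = u⁵, (u²³)¹¹ = u³, (u²³)¹² = u, (u²³)¹³ = u²⁴, (u²³)¹⁴ = u²², (u²³)¹⁵ = u²⁰, (u²³)¹⁶ = u¹⁸, (u²³)¹⁷ = u¹⁶, (u²³)¹⁸ = u¹⁴, (u²³)¹⁹ = u¹², (u²³)²⁰ = u¹⁰, (u²³)²¹ = u⁸, (u²³)²² = u⁶, (u²³)²³ = u⁴, (u²³)²⁴ = u², (u²³)²⁵ = e.
The smallest positive k with (u²³)ᵏ = e is 25.

Answer: 25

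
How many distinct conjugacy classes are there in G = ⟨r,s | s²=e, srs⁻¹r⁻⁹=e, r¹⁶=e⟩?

The conjugacy classes (representative and size) are:
  [e] (size 1), [r⁹] (size 2), [r²] (size 1), [r³] (size 2), [r⁴] (size 1), [r¹³] (size 2), [r⁶] (size 1), [r¹⁵] (size 2), [r⁸] (size 1), [r¹⁰] (size 1), [r¹²] (size 1), [r¹⁴] (size 1), [s] (size 2), [rs] (size 2), [r²s] (size 2), [r¹¹s] (size 2), [r⁴s] (size 2), [r¹³s] (size 2), [r¹⁴s] (size 2), [r¹⁵s] (size 2).
Class equation: 1 + 2 + 1 + 2 + 1 + 2 + 1 + 2 + 1 + 1 + 1 + 1 + 2 + 2 + 2 + 2 + 2 + 2 + 2 + 2 = 32 = |G|. So G has 20 conjugacy classes.

Answer: 20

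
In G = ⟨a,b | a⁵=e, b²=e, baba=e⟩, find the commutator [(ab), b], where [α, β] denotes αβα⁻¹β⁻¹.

[(ab), b] = (ab)·b·(ab)⁻¹·b⁻¹.
  (ab) · b = a
  a · (ab) = a²b
  (a²b) · b = a²

Answer: a²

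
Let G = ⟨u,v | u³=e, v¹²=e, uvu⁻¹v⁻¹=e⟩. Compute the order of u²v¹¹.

Compute successive powers until reaching e:
  (u²v¹¹)¹ = u²v¹¹, (u²v¹¹)² = uv¹⁰, (u²v¹¹)³ = v⁹, (u²v¹¹)⁴ = u²v⁸, (u²v¹¹)⁵ = uv⁷, (u²v¹¹)⁶ = v⁶, (u²v¹¹)⁷ = u²v⁵, (u²v¹¹)⁸ = uv⁴, (u²v¹¹)⁹ = v³, (u²v¹¹)¹⁰ = u²v², (u²v¹¹)¹¹ = uv, (u²v¹¹)¹² = e.
The smallest positive k with (u²v¹¹)ᵏ = e is 12.

Answer: 12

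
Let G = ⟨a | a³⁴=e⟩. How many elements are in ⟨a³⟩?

|⟨a³⟩| equals the order of a³. Compute successive powers until reaching e:
  (a³)¹ = a³, (a³)² = a⁶, (a³)³ = a⁹, (a³)⁴ = a¹², (a³)⁵ = a¹⁵, (a³)⁶ = a¹⁸, (a³)⁷ = a²¹, (a³)⁸ = a²⁴, (a³)⁹ = a²⁷, (a³)¹⁰ = a³⁰, (a³)¹¹ = a³³, (a³)¹² = a², (a³)¹³ = a⁵, (a³)¹⁴ = a⁸, (a³)¹⁵ = a¹¹, (a³)¹⁶ = a¹⁴, (a³)¹⁷ = a¹⁷, (a³)¹⁸ = a²⁰, (a³)¹⁹ = a²³, (a³)²⁰ = a²⁶, (a³)²¹ = a²⁹, (a³)²² = a³², (a³)²³ = a, (a³)²⁴ = a⁴, (a³)²⁵ = a⁷, (a³)²⁶ = a¹⁰, (a³)²⁷ = a¹³, (a³)²⁸ = a¹⁶, (a³)²⁹ = a¹⁹, (a³)³⁰ = a²², (a³)³¹ = a²⁵, (a³)³² = a²⁸, (a³)³³ = a³¹, (a³)³⁴ = e.
The smallest positive k with (a³)ᵏ = e is 34, so |⟨a³⟩| = 34.

Answer: 34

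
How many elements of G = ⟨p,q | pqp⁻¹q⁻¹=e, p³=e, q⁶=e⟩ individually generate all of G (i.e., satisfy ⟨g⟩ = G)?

⟨g⟩ = G would require ord(g) = |G| = 18, but the maximum element order in G is 6 < 18. So G is not cyclic and no single element generates it: the count is 0.

Answer: 0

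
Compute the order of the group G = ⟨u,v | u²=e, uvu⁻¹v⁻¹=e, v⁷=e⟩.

Enumerate words in the generators, reducing via the relations: the distinct elements are
  {e, u, v, uv, v², v³, v⁴, v⁵, v⁶, uv², uv³, uv⁴, uv⁵, uv⁶}.
No further products give new elements, so |G| = 14.

Answer: 14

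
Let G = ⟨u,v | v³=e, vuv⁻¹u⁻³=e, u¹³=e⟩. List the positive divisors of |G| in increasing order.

|G| = 39 = 3 · 13. By Lagrange's theorem the order of any subgroup divides 39; the divisors of 39 are 1, 3, 13, 39.

Answer: 1, 3, 13, 39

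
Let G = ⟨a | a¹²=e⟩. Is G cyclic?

|G| = 12. The element a has order 12 (its powers give 12 distinct elements), so ⟨a⟩ = G and G is cyclic.

Answer: Yes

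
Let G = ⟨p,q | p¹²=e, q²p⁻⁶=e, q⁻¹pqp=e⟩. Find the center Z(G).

An element z ∈ Z(G) iff z commutes with every generator.
For example p⁶ is central: (p⁶)·p = p⁷ = p·(p⁶); (p⁶)·q = q⁻¹ = q·(p⁶).
Whereas p ∉ Z(G) since p·q = pq ≠ p⁵q⁻¹ = q·p.
Checking each of the 24 elements this way gives Z(G) = {e, p⁶}, of order 2.

Answer: {e, p⁶}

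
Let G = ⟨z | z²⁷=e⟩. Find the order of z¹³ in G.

Compute successive powers until reaching e:
  (z¹³)¹ = z¹³, (z¹³)² = z²⁶, (z¹³)³ = z¹², (z¹³)⁴ = z²⁵, (z¹³)⁵ = z¹¹, (z¹³)⁶ = z²⁴, (z¹³)⁷ = z¹⁰, (z¹³)⁸ = z²³, (z¹³)⁹ = z⁹, (z¹³)¹⁰ = z²², (z¹³)¹¹ = z⁸, (z¹³)¹² = z²¹, (z¹³)¹³ = z⁷, (z¹³)¹⁴ = z²⁰, (z¹³)¹⁵ = z⁶, (z¹³)¹⁶ = z¹⁹, (z¹³)¹⁷ = z⁵, (z¹³)¹⁸ = z¹⁸, (z¹³)¹⁹ = z⁴, (z¹³)²⁰ = z¹⁷, (z¹³)²¹ = z³, (z¹³)²² = z¹⁶, (z¹³)²³ = z², (z¹³)²⁴ = z¹⁵, (z¹³)²⁵ = z, (z¹³)²⁶ = z¹⁴, (z¹³)²⁷ = e.
The smallest positive k with (z¹³)ᵏ = e is 27.

Answer: 27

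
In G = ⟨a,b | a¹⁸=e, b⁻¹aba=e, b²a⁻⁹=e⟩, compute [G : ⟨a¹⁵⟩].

First find ord(a¹⁵) by computing successive powers:
  (a¹⁵)¹ = a¹⁵, (a¹⁵)² = a¹², (a¹⁵)³ = a⁹, (a¹⁵)⁴ = a⁶, (a¹⁵)⁵ = a³, (a¹⁵)⁶ = e.
So |⟨a¹⁵⟩| = ord(a¹⁵) = 6. With |G| = 36, by Lagrange [G : ⟨a¹⁵⟩] = 36/6 = 6.

Answer: 6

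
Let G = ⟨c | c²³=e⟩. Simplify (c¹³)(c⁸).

Compute (c¹³) · (c⁸) by multiplying left to right and reducing via the relations at each step:
  (c¹³) · c⁸ = c²¹

Answer: c²¹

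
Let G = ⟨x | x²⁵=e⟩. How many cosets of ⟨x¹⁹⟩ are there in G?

First find ord(x¹⁹) by computing successive powers:
  (x¹⁹)¹ = x¹⁹, (x¹⁹)² = x¹³, (x¹⁹)³ = x⁷, (x¹⁹)⁴ = x, (x¹⁹)⁵ = x²⁰, (x¹⁹)⁶ = x¹⁴, (x¹⁹)⁷ = x⁸, (x¹⁹)⁸ = x², (x¹⁹)⁹ = x²¹, (x¹⁹)¹⁰ = x¹⁵, (x¹⁹)¹¹ = x⁹, (x¹⁹)¹² = x³, (x¹⁹)¹³ = x²², (x¹⁹)¹⁴ = x¹⁶, (x¹⁹)¹⁵ = x¹⁰, (x¹⁹)¹⁶ = x⁴, (x¹⁹)¹⁷ = x²³, (x¹⁹)¹⁸ = x¹⁷, (x¹⁹)¹⁹ = x¹¹, (x¹⁹)²⁰ = x⁵, (x¹⁹)²¹ = x²⁴, (x¹⁹)²² = x¹⁸, (x¹⁹)²³ = x¹², (x¹⁹)²⁴ = x⁶, (x¹⁹)²⁵ = e.
So |⟨x¹⁹⟩| = ord(x¹⁹) = 25. With |G| = 25, by Lagrange [G : ⟨x¹⁹⟩] = 25/25 = 1.

Answer: 1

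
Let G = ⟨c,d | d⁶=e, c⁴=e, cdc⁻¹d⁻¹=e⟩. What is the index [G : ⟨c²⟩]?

First find ord(c²) by computing successive powers:
  (c²)¹ = c², (c²)² = e.
So |⟨c²⟩| = ord(c²) = 2. With |G| = 24, by Lagrange [G : ⟨c²⟩] = 24/2 = 12.

Answer: 12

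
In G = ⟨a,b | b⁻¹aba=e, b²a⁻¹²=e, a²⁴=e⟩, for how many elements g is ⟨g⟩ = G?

⟨g⟩ = G would require ord(g) = |G| = 48, but the maximum element order in G is 24 < 48. So G is not cyclic and no single element generates it: the count is 0.

Answer: 0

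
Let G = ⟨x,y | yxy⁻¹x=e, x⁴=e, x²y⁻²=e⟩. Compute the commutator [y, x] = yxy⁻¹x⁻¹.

[y, x] = y·x·y⁻¹·x⁻¹.
  y · x = xy⁻¹
  (xy⁻¹) · (y⁻¹) = x³
  (x³) · (x³) = x²

Answer: x²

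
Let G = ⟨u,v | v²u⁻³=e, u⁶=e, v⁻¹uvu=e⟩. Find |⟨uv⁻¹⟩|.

|⟨uv⁻¹⟩| equals the order of uv⁻¹. Compute successive powers until reaching e:
  (uv⁻¹)¹ = uv⁻¹, (uv⁻¹)² = u³, (uv⁻¹)³ = uv, (uv⁻¹)⁴ = e.
The smallest positive k with (uv⁻¹)ᵏ = e is 4, so |⟨uv⁻¹⟩| = 4.

Answer: 4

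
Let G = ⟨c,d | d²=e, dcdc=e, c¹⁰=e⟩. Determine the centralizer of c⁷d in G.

⟨c⁷d⟩ ⊆ C_G(c⁷d) since powers of c⁷d commute with c⁷d; so |C_G(c⁷d)| ≥ |⟨c⁷d⟩| = 2.
By orbit–stabilizer, |C_G(c⁷d)| = |G| / |conj. class of c⁷d| = 20 / 5 = 4.
The 4 elements commuting with c⁷d are {e, c⁵, c²d, c⁷d}.

Answer: {e, c⁵, c²d, c⁷d}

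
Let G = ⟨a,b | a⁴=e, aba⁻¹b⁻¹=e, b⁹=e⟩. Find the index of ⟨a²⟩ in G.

First find ord(a²) by computing successive powers:
  (a²)¹ = a², (a²)² = e.
So |⟨a²⟩| = ord(a²) = 2. With |G| = 36, by Lagrange [G : ⟨a²⟩] = 36/2 = 18.

Answer: 18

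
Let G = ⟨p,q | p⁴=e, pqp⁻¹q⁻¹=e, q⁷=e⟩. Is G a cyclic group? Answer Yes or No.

|G| = 28. The element pq has order 28 (its powers give 28 distinct elements), so ⟨pq⟩ = G and G is cyclic.

Answer: Yes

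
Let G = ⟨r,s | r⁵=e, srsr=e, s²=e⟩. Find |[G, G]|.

G' = [G, G] is generated by all commutators. The generator-pair commutators are: [r, s] = r².
The subgroup they normally generate is {e, r, r², r³, r⁴}, of order 5.
Check: |G/G'| = 10/5 = 2 is the order of the abelianisation.

Answer: 5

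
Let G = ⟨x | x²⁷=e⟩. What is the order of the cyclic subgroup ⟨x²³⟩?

|⟨x²³⟩| equals the order of x²³. Compute successive powers until reaching e:
  (x²³)¹ = x²³, (x²³)² = x¹⁹, (x²³)³ = x¹⁵, (x²³)⁴ = x¹¹, (x²³)⁵ = x⁷, (x²³)⁶ = x³, (x²³)⁷ = x²⁶, (x²³)⁸ = x²², (x²³)⁹ = x¹⁸, (x²³)¹⁰ = x¹⁴, (x²³)¹¹ = x¹⁰, (x²³)¹² = x⁶, (x²³)¹³ = x², (x²³)¹⁴ = x²⁵, (x²³)¹⁵ = x²¹, (x²³)¹⁶ = x¹⁷, (x²³)¹⁷ = x¹³, (x²³)¹⁸ = x⁹, (x²³)¹⁹ = x⁵, (x²³)²⁰ = x, (x²³)²¹ = x²⁴, (x²³)²² = x²⁰, (x²³)²³ = x¹⁶, (x²³)²⁴ = x¹², (x²³)²⁵ = x⁸, (x²³)²⁶ = x⁴, (x²³)²⁷ = e.
The smallest positive k with (x²³)ᵏ = e is 27, so |⟨x²³⟩| = 27.

Answer: 27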